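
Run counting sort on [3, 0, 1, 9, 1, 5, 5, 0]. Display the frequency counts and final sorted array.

Count array: [2, 2, 0, 1, 0, 2, 0, 0, 0, 1]
(count[i] = number of elements equal to i)
Cumulative count: [2, 4, 4, 5, 5, 7, 7, 7, 7, 8]
Sorted: [0, 0, 1, 1, 3, 5, 5, 9]


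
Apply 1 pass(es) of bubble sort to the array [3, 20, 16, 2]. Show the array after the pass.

After pass 1: [3, 16, 2, 20] (2 swaps)
Total swaps: 2


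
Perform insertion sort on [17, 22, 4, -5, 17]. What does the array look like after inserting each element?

First element 17 is already 'sorted'
Insert 22: shifted 0 elements -> [17, 22, 4, -5, 17]
Insert 4: shifted 2 elements -> [4, 17, 22, -5, 17]
Insert -5: shifted 3 elements -> [-5, 4, 17, 22, 17]
Insert 17: shifted 1 elements -> [-5, 4, 17, 17, 22]


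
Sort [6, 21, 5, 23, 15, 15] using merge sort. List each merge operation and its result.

Divide and conquer:
  Merge [21] + [5] -> [5, 21]
  Merge [6] + [5, 21] -> [5, 6, 21]
  Merge [15] + [15] -> [15, 15]
  Merge [23] + [15, 15] -> [15, 15, 23]
  Merge [5, 6, 21] + [15, 15, 23] -> [5, 6, 15, 15, 21, 23]


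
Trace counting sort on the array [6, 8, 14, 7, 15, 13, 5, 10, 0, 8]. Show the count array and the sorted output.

Count array: [1, 0, 0, 0, 0, 1, 1, 1, 2, 0, 1, 0, 0, 1, 1, 1]
(count[i] = number of elements equal to i)
Cumulative count: [1, 1, 1, 1, 1, 2, 3, 4, 6, 6, 7, 7, 7, 8, 9, 10]
Sorted: [0, 5, 6, 7, 8, 8, 10, 13, 14, 15]


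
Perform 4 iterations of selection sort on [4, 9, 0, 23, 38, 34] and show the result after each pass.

Pass 1: Select minimum 0 at index 2, swap -> [0, 9, 4, 23, 38, 34]
Pass 2: Select minimum 4 at index 2, swap -> [0, 4, 9, 23, 38, 34]
Pass 3: Select minimum 9 at index 2, swap -> [0, 4, 9, 23, 38, 34]
Pass 4: Select minimum 23 at index 3, swap -> [0, 4, 9, 23, 38, 34]


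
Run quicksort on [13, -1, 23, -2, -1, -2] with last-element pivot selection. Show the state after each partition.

Partition 1: pivot=-2 at index 1 -> [-2, -2, 23, 13, -1, -1]
Partition 2: pivot=-1 at index 3 -> [-2, -2, -1, -1, 23, 13]
Partition 3: pivot=13 at index 4 -> [-2, -2, -1, -1, 13, 23]


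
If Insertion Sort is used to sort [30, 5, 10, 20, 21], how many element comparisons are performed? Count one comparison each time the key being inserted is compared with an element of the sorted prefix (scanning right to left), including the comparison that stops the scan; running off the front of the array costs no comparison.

Insert 5: 30 > 5 (shift), reached front = 1 comparison(s) -> [5, 30, 10, 20, 21]
Insert 10: 30 > 10 (shift), 5 <= 10 (stop) = 2 comparison(s) -> [5, 10, 30, 20, 21]
Insert 20: 30 > 20 (shift), 10 <= 20 (stop) = 2 comparison(s) -> [5, 10, 20, 30, 21]
Insert 21: 30 > 21 (shift), 20 <= 21 (stop) = 2 comparison(s) -> [5, 10, 20, 21, 30]
Total comparisons: 1 + 2 + 2 + 2 = 7


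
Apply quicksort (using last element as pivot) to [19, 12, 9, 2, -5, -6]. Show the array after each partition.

Partition 1: pivot=-6 at index 0 -> [-6, 12, 9, 2, -5, 19]
Partition 2: pivot=19 at index 5 -> [-6, 12, 9, 2, -5, 19]
Partition 3: pivot=-5 at index 1 -> [-6, -5, 9, 2, 12, 19]
Partition 4: pivot=12 at index 4 -> [-6, -5, 9, 2, 12, 19]
Partition 5: pivot=2 at index 2 -> [-6, -5, 2, 9, 12, 19]


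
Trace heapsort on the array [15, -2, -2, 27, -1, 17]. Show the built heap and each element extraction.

Build heap: [27, 15, 17, -2, -1, -2]
Extract 27: [17, 15, -2, -2, -1, 27]
Extract 17: [15, -1, -2, -2, 17, 27]
Extract 15: [-1, -2, -2, 15, 17, 27]
Extract -1: [-2, -2, -1, 15, 17, 27]
Extract -2: [-2, -2, -1, 15, 17, 27]


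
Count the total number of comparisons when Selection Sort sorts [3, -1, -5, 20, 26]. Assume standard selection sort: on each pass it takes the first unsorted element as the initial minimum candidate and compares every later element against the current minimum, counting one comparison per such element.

Pass 1: scan indices 1..4 for the minimum = 4 comparison(s); min is -5, place at index 0 -> [-5, -1, 3, 20, 26]
Pass 2: scan indices 2..4 for the minimum = 3 comparison(s); min is -1, place at index 1 -> [-5, -1, 3, 20, 26]
Pass 3: scan indices 3..4 for the minimum = 2 comparison(s); min is 3, place at index 2 -> [-5, -1, 3, 20, 26]
Pass 4: scan indices 4..4 for the minimum = 1 comparison(s); min is 20, place at index 3 -> [-5, -1, 3, 20, 26]
Selection sort always scans the whole unsorted suffix, so the count is (n-1) + (n-2) + ... + 1 = n(n-1)/2 = 5*4/2 = 10 regardless of the input order.
Total comparisons: 4 + 3 + 2 + 1 = 10


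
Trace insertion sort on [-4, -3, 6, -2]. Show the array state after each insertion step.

First element -4 is already 'sorted'
Insert -3: shifted 0 elements -> [-4, -3, 6, -2]
Insert 6: shifted 0 elements -> [-4, -3, 6, -2]
Insert -2: shifted 1 elements -> [-4, -3, -2, 6]


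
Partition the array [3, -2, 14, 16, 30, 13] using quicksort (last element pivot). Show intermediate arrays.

Partition 1: pivot=13 at index 2 -> [3, -2, 13, 16, 30, 14]
Partition 2: pivot=-2 at index 0 -> [-2, 3, 13, 16, 30, 14]
Partition 3: pivot=14 at index 3 -> [-2, 3, 13, 14, 30, 16]
Partition 4: pivot=16 at index 4 -> [-2, 3, 13, 14, 16, 30]


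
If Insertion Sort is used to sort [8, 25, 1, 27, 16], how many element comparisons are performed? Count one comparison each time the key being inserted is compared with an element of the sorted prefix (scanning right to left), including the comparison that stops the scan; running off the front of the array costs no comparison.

Insert 25: 8 <= 25 (stop) = 1 comparison(s) -> [8, 25, 1, 27, 16]
Insert 1: 25 > 1 (shift), 8 > 1 (shift), reached front = 2 comparison(s) -> [1, 8, 25, 27, 16]
Insert 27: 25 <= 27 (stop) = 1 comparison(s) -> [1, 8, 25, 27, 16]
Insert 16: 27 > 16 (shift), 25 > 16 (shift), 8 <= 16 (stop) = 3 comparison(s) -> [1, 8, 16, 25, 27]
Total comparisons: 1 + 2 + 1 + 3 = 7


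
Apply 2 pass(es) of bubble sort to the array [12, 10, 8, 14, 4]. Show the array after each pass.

After pass 1: [10, 8, 12, 4, 14] (3 swaps)
After pass 2: [8, 10, 4, 12, 14] (2 swaps)
Total swaps: 5


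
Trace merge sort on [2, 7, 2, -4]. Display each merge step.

Divide and conquer:
  Merge [2] + [7] -> [2, 7]
  Merge [2] + [-4] -> [-4, 2]
  Merge [2, 7] + [-4, 2] -> [-4, 2, 2, 7]


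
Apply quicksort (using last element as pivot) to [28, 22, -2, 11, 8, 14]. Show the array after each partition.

Partition 1: pivot=14 at index 3 -> [-2, 11, 8, 14, 28, 22]
Partition 2: pivot=8 at index 1 -> [-2, 8, 11, 14, 28, 22]
Partition 3: pivot=22 at index 4 -> [-2, 8, 11, 14, 22, 28]


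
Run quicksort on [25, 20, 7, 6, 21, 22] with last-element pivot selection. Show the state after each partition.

Partition 1: pivot=22 at index 4 -> [20, 7, 6, 21, 22, 25]
Partition 2: pivot=21 at index 3 -> [20, 7, 6, 21, 22, 25]
Partition 3: pivot=6 at index 0 -> [6, 7, 20, 21, 22, 25]
Partition 4: pivot=20 at index 2 -> [6, 7, 20, 21, 22, 25]


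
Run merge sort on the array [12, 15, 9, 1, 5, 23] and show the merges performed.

Divide and conquer:
  Merge [15] + [9] -> [9, 15]
  Merge [12] + [9, 15] -> [9, 12, 15]
  Merge [5] + [23] -> [5, 23]
  Merge [1] + [5, 23] -> [1, 5, 23]
  Merge [9, 12, 15] + [1, 5, 23] -> [1, 5, 9, 12, 15, 23]


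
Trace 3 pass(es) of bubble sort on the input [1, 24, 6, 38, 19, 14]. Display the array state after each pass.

After pass 1: [1, 6, 24, 19, 14, 38] (3 swaps)
After pass 2: [1, 6, 19, 14, 24, 38] (2 swaps)
After pass 3: [1, 6, 14, 19, 24, 38] (1 swaps)
Total swaps: 6


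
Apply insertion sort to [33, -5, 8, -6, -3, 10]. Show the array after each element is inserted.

First element 33 is already 'sorted'
Insert -5: shifted 1 elements -> [-5, 33, 8, -6, -3, 10]
Insert 8: shifted 1 elements -> [-5, 8, 33, -6, -3, 10]
Insert -6: shifted 3 elements -> [-6, -5, 8, 33, -3, 10]
Insert -3: shifted 2 elements -> [-6, -5, -3, 8, 33, 10]
Insert 10: shifted 1 elements -> [-6, -5, -3, 8, 10, 33]


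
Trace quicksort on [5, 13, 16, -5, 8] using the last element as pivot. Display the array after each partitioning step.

Partition 1: pivot=8 at index 2 -> [5, -5, 8, 13, 16]
Partition 2: pivot=-5 at index 0 -> [-5, 5, 8, 13, 16]
Partition 3: pivot=16 at index 4 -> [-5, 5, 8, 13, 16]


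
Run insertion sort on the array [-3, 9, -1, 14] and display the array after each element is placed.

First element -3 is already 'sorted'
Insert 9: shifted 0 elements -> [-3, 9, -1, 14]
Insert -1: shifted 1 elements -> [-3, -1, 9, 14]
Insert 14: shifted 0 elements -> [-3, -1, 9, 14]


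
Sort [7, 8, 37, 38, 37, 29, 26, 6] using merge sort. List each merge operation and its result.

Divide and conquer:
  Merge [7] + [8] -> [7, 8]
  Merge [37] + [38] -> [37, 38]
  Merge [7, 8] + [37, 38] -> [7, 8, 37, 38]
  Merge [37] + [29] -> [29, 37]
  Merge [26] + [6] -> [6, 26]
  Merge [29, 37] + [6, 26] -> [6, 26, 29, 37]
  Merge [7, 8, 37, 38] + [6, 26, 29, 37] -> [6, 7, 8, 26, 29, 37, 37, 38]


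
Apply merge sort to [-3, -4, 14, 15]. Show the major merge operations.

Divide and conquer:
  Merge [-3] + [-4] -> [-4, -3]
  Merge [14] + [15] -> [14, 15]
  Merge [-4, -3] + [14, 15] -> [-4, -3, 14, 15]


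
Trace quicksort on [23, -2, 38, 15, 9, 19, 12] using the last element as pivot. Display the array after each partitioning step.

Partition 1: pivot=12 at index 2 -> [-2, 9, 12, 15, 23, 19, 38]
Partition 2: pivot=9 at index 1 -> [-2, 9, 12, 15, 23, 19, 38]
Partition 3: pivot=38 at index 6 -> [-2, 9, 12, 15, 23, 19, 38]
Partition 4: pivot=19 at index 4 -> [-2, 9, 12, 15, 19, 23, 38]


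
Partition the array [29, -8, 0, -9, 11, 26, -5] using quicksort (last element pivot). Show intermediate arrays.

Partition 1: pivot=-5 at index 2 -> [-8, -9, -5, 29, 11, 26, 0]
Partition 2: pivot=-9 at index 0 -> [-9, -8, -5, 29, 11, 26, 0]
Partition 3: pivot=0 at index 3 -> [-9, -8, -5, 0, 11, 26, 29]
Partition 4: pivot=29 at index 6 -> [-9, -8, -5, 0, 11, 26, 29]
Partition 5: pivot=26 at index 5 -> [-9, -8, -5, 0, 11, 26, 29]


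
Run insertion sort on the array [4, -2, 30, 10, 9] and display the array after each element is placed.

First element 4 is already 'sorted'
Insert -2: shifted 1 elements -> [-2, 4, 30, 10, 9]
Insert 30: shifted 0 elements -> [-2, 4, 30, 10, 9]
Insert 10: shifted 1 elements -> [-2, 4, 10, 30, 9]
Insert 9: shifted 2 elements -> [-2, 4, 9, 10, 30]


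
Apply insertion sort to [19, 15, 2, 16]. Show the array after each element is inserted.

First element 19 is already 'sorted'
Insert 15: shifted 1 elements -> [15, 19, 2, 16]
Insert 2: shifted 2 elements -> [2, 15, 19, 16]
Insert 16: shifted 1 elements -> [2, 15, 16, 19]


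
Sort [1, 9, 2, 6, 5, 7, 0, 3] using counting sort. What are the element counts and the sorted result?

Count array: [1, 1, 1, 1, 0, 1, 1, 1, 0, 1]
(count[i] = number of elements equal to i)
Cumulative count: [1, 2, 3, 4, 4, 5, 6, 7, 7, 8]
Sorted: [0, 1, 2, 3, 5, 6, 7, 9]


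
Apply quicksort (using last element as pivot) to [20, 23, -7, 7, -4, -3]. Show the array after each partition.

Partition 1: pivot=-3 at index 2 -> [-7, -4, -3, 7, 23, 20]
Partition 2: pivot=-4 at index 1 -> [-7, -4, -3, 7, 23, 20]
Partition 3: pivot=20 at index 4 -> [-7, -4, -3, 7, 20, 23]


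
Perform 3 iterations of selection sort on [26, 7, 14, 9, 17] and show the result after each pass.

Pass 1: Select minimum 7 at index 1, swap -> [7, 26, 14, 9, 17]
Pass 2: Select minimum 9 at index 3, swap -> [7, 9, 14, 26, 17]
Pass 3: Select minimum 14 at index 2, swap -> [7, 9, 14, 26, 17]


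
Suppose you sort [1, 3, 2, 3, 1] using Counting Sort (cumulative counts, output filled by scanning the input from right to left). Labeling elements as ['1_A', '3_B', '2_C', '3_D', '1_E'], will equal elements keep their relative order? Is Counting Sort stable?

Trace Counting Sort on the labeled array (the key is the number; the letter only tracks identity):
  Counts for values 0..3: [0, 2, 1, 2]
  Cumulative counts: [0, 2, 3, 5]
  Scan right to left: place 1_E at output index 1
  Scan right to left: place 3_D at output index 4
  Scan right to left: place 2_C at output index 2
  Scan right to left: place 3_B at output index 3
  Scan right to left: place 1_A at output index 0
  Output: [1_A, 1_E, 2_C, 3_B, 3_D]
Equal keys:
  value 1: originally 1_A, 1_E; after sorting 1_A, 1_E -> order preserved
  value 3: originally 3_B, 3_D; after sorting 3_B, 3_D -> order preserved
All equal keys kept their original relative order. Counting Sort is stable: scanning the input right to left with decreasing cumulative counts places later duplicates at later output positions.
Answer: Stable


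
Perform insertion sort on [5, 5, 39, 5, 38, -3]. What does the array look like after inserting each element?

First element 5 is already 'sorted'
Insert 5: shifted 0 elements -> [5, 5, 39, 5, 38, -3]
Insert 39: shifted 0 elements -> [5, 5, 39, 5, 38, -3]
Insert 5: shifted 1 elements -> [5, 5, 5, 39, 38, -3]
Insert 38: shifted 1 elements -> [5, 5, 5, 38, 39, -3]
Insert -3: shifted 5 elements -> [-3, 5, 5, 5, 38, 39]


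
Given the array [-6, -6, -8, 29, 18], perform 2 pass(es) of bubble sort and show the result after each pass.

After pass 1: [-6, -8, -6, 18, 29] (2 swaps)
After pass 2: [-8, -6, -6, 18, 29] (1 swaps)
Total swaps: 3


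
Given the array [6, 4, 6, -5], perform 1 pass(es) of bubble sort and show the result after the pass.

After pass 1: [4, 6, -5, 6] (2 swaps)
Total swaps: 2


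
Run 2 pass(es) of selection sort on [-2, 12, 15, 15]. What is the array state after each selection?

Pass 1: Select minimum -2 at index 0, swap -> [-2, 12, 15, 15]
Pass 2: Select minimum 12 at index 1, swap -> [-2, 12, 15, 15]


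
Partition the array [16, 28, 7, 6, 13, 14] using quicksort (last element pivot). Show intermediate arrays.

Partition 1: pivot=14 at index 3 -> [7, 6, 13, 14, 16, 28]
Partition 2: pivot=13 at index 2 -> [7, 6, 13, 14, 16, 28]
Partition 3: pivot=6 at index 0 -> [6, 7, 13, 14, 16, 28]
Partition 4: pivot=28 at index 5 -> [6, 7, 13, 14, 16, 28]


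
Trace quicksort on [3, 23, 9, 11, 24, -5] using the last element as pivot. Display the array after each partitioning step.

Partition 1: pivot=-5 at index 0 -> [-5, 23, 9, 11, 24, 3]
Partition 2: pivot=3 at index 1 -> [-5, 3, 9, 11, 24, 23]
Partition 3: pivot=23 at index 4 -> [-5, 3, 9, 11, 23, 24]
Partition 4: pivot=11 at index 3 -> [-5, 3, 9, 11, 23, 24]


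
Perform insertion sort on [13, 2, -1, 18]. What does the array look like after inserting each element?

First element 13 is already 'sorted'
Insert 2: shifted 1 elements -> [2, 13, -1, 18]
Insert -1: shifted 2 elements -> [-1, 2, 13, 18]
Insert 18: shifted 0 elements -> [-1, 2, 13, 18]


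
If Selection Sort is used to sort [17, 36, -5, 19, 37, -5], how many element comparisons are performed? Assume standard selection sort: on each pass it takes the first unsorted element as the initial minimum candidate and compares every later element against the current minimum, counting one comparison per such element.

Pass 1: scan indices 1..5 for the minimum = 5 comparison(s); min is -5, place at index 0 -> [-5, 36, 17, 19, 37, -5]
Pass 2: scan indices 2..5 for the minimum = 4 comparison(s); min is -5, place at index 1 -> [-5, -5, 17, 19, 37, 36]
Pass 3: scan indices 3..5 for the minimum = 3 comparison(s); min is 17, place at index 2 -> [-5, -5, 17, 19, 37, 36]
Pass 4: scan indices 4..5 for the minimum = 2 comparison(s); min is 19, place at index 3 -> [-5, -5, 17, 19, 37, 36]
Pass 5: scan indices 5..5 for the minimum = 1 comparison(s); min is 36, place at index 4 -> [-5, -5, 17, 19, 36, 37]
Selection sort always scans the whole unsorted suffix, so the count is (n-1) + (n-2) + ... + 1 = n(n-1)/2 = 6*5/2 = 15 regardless of the input order.
Total comparisons: 5 + 4 + 3 + 2 + 1 = 15


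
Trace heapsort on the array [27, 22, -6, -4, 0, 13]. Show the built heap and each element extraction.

Build heap: [27, 22, 13, -4, 0, -6]
Extract 27: [22, 0, 13, -4, -6, 27]
Extract 22: [13, 0, -6, -4, 22, 27]
Extract 13: [0, -4, -6, 13, 22, 27]
Extract 0: [-4, -6, 0, 13, 22, 27]
Extract -4: [-6, -4, 0, 13, 22, 27]


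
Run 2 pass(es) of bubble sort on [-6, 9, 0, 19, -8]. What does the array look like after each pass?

After pass 1: [-6, 0, 9, -8, 19] (2 swaps)
After pass 2: [-6, 0, -8, 9, 19] (1 swaps)
Total swaps: 3


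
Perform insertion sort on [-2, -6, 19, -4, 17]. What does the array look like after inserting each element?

First element -2 is already 'sorted'
Insert -6: shifted 1 elements -> [-6, -2, 19, -4, 17]
Insert 19: shifted 0 elements -> [-6, -2, 19, -4, 17]
Insert -4: shifted 2 elements -> [-6, -4, -2, 19, 17]
Insert 17: shifted 1 elements -> [-6, -4, -2, 17, 19]


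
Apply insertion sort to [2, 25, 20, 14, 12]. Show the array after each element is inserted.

First element 2 is already 'sorted'
Insert 25: shifted 0 elements -> [2, 25, 20, 14, 12]
Insert 20: shifted 1 elements -> [2, 20, 25, 14, 12]
Insert 14: shifted 2 elements -> [2, 14, 20, 25, 12]
Insert 12: shifted 3 elements -> [2, 12, 14, 20, 25]


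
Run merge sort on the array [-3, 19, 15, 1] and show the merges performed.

Divide and conquer:
  Merge [-3] + [19] -> [-3, 19]
  Merge [15] + [1] -> [1, 15]
  Merge [-3, 19] + [1, 15] -> [-3, 1, 15, 19]


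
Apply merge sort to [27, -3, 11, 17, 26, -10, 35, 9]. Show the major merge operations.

Divide and conquer:
  Merge [27] + [-3] -> [-3, 27]
  Merge [11] + [17] -> [11, 17]
  Merge [-3, 27] + [11, 17] -> [-3, 11, 17, 27]
  Merge [26] + [-10] -> [-10, 26]
  Merge [35] + [9] -> [9, 35]
  Merge [-10, 26] + [9, 35] -> [-10, 9, 26, 35]
  Merge [-3, 11, 17, 27] + [-10, 9, 26, 35] -> [-10, -3, 9, 11, 17, 26, 27, 35]


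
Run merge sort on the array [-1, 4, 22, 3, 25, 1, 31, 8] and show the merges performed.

Divide and conquer:
  Merge [-1] + [4] -> [-1, 4]
  Merge [22] + [3] -> [3, 22]
  Merge [-1, 4] + [3, 22] -> [-1, 3, 4, 22]
  Merge [25] + [1] -> [1, 25]
  Merge [31] + [8] -> [8, 31]
  Merge [1, 25] + [8, 31] -> [1, 8, 25, 31]
  Merge [-1, 3, 4, 22] + [1, 8, 25, 31] -> [-1, 1, 3, 4, 8, 22, 25, 31]


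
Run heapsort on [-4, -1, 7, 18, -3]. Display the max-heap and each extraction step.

Build heap: [18, -1, 7, -4, -3]
Extract 18: [7, -1, -3, -4, 18]
Extract 7: [-1, -4, -3, 7, 18]
Extract -1: [-3, -4, -1, 7, 18]
Extract -3: [-4, -3, -1, 7, 18]


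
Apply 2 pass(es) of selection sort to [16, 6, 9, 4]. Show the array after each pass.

Pass 1: Select minimum 4 at index 3, swap -> [4, 6, 9, 16]
Pass 2: Select minimum 6 at index 1, swap -> [4, 6, 9, 16]


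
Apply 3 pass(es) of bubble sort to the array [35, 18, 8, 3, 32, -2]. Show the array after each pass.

After pass 1: [18, 8, 3, 32, -2, 35] (5 swaps)
After pass 2: [8, 3, 18, -2, 32, 35] (3 swaps)
After pass 3: [3, 8, -2, 18, 32, 35] (2 swaps)
Total swaps: 10


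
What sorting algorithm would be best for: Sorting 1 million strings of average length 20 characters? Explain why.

Best choice: MSD radix sort or Mergesort
Reason: MSD radix sort is a non-comparison sort that buckets the strings by successive character positions, running in time proportional to the total number of characters examined rather than O(n log n) string comparisons; mergesort is a stable O(n log n)-comparison alternative that works for arbitrary variable-length keys


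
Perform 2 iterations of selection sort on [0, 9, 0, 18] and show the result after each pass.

Pass 1: Select minimum 0 at index 0, swap -> [0, 9, 0, 18]
Pass 2: Select minimum 0 at index 2, swap -> [0, 0, 9, 18]


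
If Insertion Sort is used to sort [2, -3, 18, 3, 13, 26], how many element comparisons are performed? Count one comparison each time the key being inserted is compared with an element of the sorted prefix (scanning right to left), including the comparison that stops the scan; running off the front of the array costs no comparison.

Insert -3: 2 > -3 (shift), reached front = 1 comparison(s) -> [-3, 2, 18, 3, 13, 26]
Insert 18: 2 <= 18 (stop) = 1 comparison(s) -> [-3, 2, 18, 3, 13, 26]
Insert 3: 18 > 3 (shift), 2 <= 3 (stop) = 2 comparison(s) -> [-3, 2, 3, 18, 13, 26]
Insert 13: 18 > 13 (shift), 3 <= 13 (stop) = 2 comparison(s) -> [-3, 2, 3, 13, 18, 26]
Insert 26: 18 <= 26 (stop) = 1 comparison(s) -> [-3, 2, 3, 13, 18, 26]
Total comparisons: 1 + 1 + 2 + 2 + 1 = 7


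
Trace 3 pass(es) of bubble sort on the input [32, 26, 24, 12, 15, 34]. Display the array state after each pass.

After pass 1: [26, 24, 12, 15, 32, 34] (4 swaps)
After pass 2: [24, 12, 15, 26, 32, 34] (3 swaps)
After pass 3: [12, 15, 24, 26, 32, 34] (2 swaps)
Total swaps: 9


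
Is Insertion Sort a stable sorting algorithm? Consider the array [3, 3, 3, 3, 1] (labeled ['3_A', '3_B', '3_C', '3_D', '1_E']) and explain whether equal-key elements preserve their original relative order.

Trace Insertion Sort on the labeled array (the key is the number; the letter only tracks identity):
  Insert 3_B at index 1: [3_A, 3_B, 3_C, 3_D, 1_E]
  Insert 3_C at index 2: [3_A, 3_B, 3_C, 3_D, 1_E]
  Insert 3_D at index 3: [3_A, 3_B, 3_C, 3_D, 1_E]
  Insert 1_E at index 0: [1_E, 3_A, 3_B, 3_C, 3_D]
Final order: [1_E, 3_A, 3_B, 3_C, 3_D]
Equal keys:
  value 3: originally 3_A, 3_B, 3_C, 3_D; after sorting 3_A, 3_B, 3_C, 3_D -> order preserved
All equal keys kept their original relative order. Insertion Sort is stable: elements are shifted only while they are strictly greater than the key, so a key is inserted after any equal elements already placed.
Answer: Stable


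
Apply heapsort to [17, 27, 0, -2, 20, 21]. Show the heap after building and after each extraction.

Build heap: [27, 20, 21, -2, 17, 0]
Extract 27: [21, 20, 0, -2, 17, 27]
Extract 21: [20, 17, 0, -2, 21, 27]
Extract 20: [17, -2, 0, 20, 21, 27]
Extract 17: [0, -2, 17, 20, 21, 27]
Extract 0: [-2, 0, 17, 20, 21, 27]


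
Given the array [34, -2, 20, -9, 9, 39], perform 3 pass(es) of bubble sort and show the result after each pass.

After pass 1: [-2, 20, -9, 9, 34, 39] (4 swaps)
After pass 2: [-2, -9, 9, 20, 34, 39] (2 swaps)
After pass 3: [-9, -2, 9, 20, 34, 39] (1 swaps)
Total swaps: 7


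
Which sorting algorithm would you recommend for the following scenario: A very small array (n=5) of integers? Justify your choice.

Best choice: Insertion sort
Reason: For tiny inputs the O(n^2) overhead is negligible and insertion sort has minimal constant factors


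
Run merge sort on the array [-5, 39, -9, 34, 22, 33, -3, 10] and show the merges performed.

Divide and conquer:
  Merge [-5] + [39] -> [-5, 39]
  Merge [-9] + [34] -> [-9, 34]
  Merge [-5, 39] + [-9, 34] -> [-9, -5, 34, 39]
  Merge [22] + [33] -> [22, 33]
  Merge [-3] + [10] -> [-3, 10]
  Merge [22, 33] + [-3, 10] -> [-3, 10, 22, 33]
  Merge [-9, -5, 34, 39] + [-3, 10, 22, 33] -> [-9, -5, -3, 10, 22, 33, 34, 39]


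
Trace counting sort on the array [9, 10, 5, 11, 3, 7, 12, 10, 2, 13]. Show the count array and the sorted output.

Count array: [0, 0, 1, 1, 0, 1, 0, 1, 0, 1, 2, 1, 1, 1]
(count[i] = number of elements equal to i)
Cumulative count: [0, 0, 1, 2, 2, 3, 3, 4, 4, 5, 7, 8, 9, 10]
Sorted: [2, 3, 5, 7, 9, 10, 10, 11, 12, 13]


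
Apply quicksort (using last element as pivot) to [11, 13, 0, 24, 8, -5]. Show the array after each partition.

Partition 1: pivot=-5 at index 0 -> [-5, 13, 0, 24, 8, 11]
Partition 2: pivot=11 at index 3 -> [-5, 0, 8, 11, 13, 24]
Partition 3: pivot=8 at index 2 -> [-5, 0, 8, 11, 13, 24]
Partition 4: pivot=24 at index 5 -> [-5, 0, 8, 11, 13, 24]


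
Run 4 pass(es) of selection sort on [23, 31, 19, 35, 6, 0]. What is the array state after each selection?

Pass 1: Select minimum 0 at index 5, swap -> [0, 31, 19, 35, 6, 23]
Pass 2: Select minimum 6 at index 4, swap -> [0, 6, 19, 35, 31, 23]
Pass 3: Select minimum 19 at index 2, swap -> [0, 6, 19, 35, 31, 23]
Pass 4: Select minimum 23 at index 5, swap -> [0, 6, 19, 23, 31, 35]


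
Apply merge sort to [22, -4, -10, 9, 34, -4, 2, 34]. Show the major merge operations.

Divide and conquer:
  Merge [22] + [-4] -> [-4, 22]
  Merge [-10] + [9] -> [-10, 9]
  Merge [-4, 22] + [-10, 9] -> [-10, -4, 9, 22]
  Merge [34] + [-4] -> [-4, 34]
  Merge [2] + [34] -> [2, 34]
  Merge [-4, 34] + [2, 34] -> [-4, 2, 34, 34]
  Merge [-10, -4, 9, 22] + [-4, 2, 34, 34] -> [-10, -4, -4, 2, 9, 22, 34, 34]


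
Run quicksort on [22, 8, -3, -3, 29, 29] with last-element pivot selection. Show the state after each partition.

Partition 1: pivot=29 at index 5 -> [22, 8, -3, -3, 29, 29]
Partition 2: pivot=29 at index 4 -> [22, 8, -3, -3, 29, 29]
Partition 3: pivot=-3 at index 1 -> [-3, -3, 22, 8, 29, 29]
Partition 4: pivot=8 at index 2 -> [-3, -3, 8, 22, 29, 29]


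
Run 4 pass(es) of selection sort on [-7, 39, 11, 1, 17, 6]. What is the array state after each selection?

Pass 1: Select minimum -7 at index 0, swap -> [-7, 39, 11, 1, 17, 6]
Pass 2: Select minimum 1 at index 3, swap -> [-7, 1, 11, 39, 17, 6]
Pass 3: Select minimum 6 at index 5, swap -> [-7, 1, 6, 39, 17, 11]
Pass 4: Select minimum 11 at index 5, swap -> [-7, 1, 6, 11, 17, 39]


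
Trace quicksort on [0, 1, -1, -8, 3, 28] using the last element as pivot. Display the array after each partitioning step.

Partition 1: pivot=28 at index 5 -> [0, 1, -1, -8, 3, 28]
Partition 2: pivot=3 at index 4 -> [0, 1, -1, -8, 3, 28]
Partition 3: pivot=-8 at index 0 -> [-8, 1, -1, 0, 3, 28]
Partition 4: pivot=0 at index 2 -> [-8, -1, 0, 1, 3, 28]


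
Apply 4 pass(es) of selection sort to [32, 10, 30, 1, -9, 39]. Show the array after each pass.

Pass 1: Select minimum -9 at index 4, swap -> [-9, 10, 30, 1, 32, 39]
Pass 2: Select minimum 1 at index 3, swap -> [-9, 1, 30, 10, 32, 39]
Pass 3: Select minimum 10 at index 3, swap -> [-9, 1, 10, 30, 32, 39]
Pass 4: Select minimum 30 at index 3, swap -> [-9, 1, 10, 30, 32, 39]


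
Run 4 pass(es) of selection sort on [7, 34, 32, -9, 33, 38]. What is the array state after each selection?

Pass 1: Select minimum -9 at index 3, swap -> [-9, 34, 32, 7, 33, 38]
Pass 2: Select minimum 7 at index 3, swap -> [-9, 7, 32, 34, 33, 38]
Pass 3: Select minimum 32 at index 2, swap -> [-9, 7, 32, 34, 33, 38]
Pass 4: Select minimum 33 at index 4, swap -> [-9, 7, 32, 33, 34, 38]


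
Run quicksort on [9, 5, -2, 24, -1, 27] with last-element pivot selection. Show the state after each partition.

Partition 1: pivot=27 at index 5 -> [9, 5, -2, 24, -1, 27]
Partition 2: pivot=-1 at index 1 -> [-2, -1, 9, 24, 5, 27]
Partition 3: pivot=5 at index 2 -> [-2, -1, 5, 24, 9, 27]
Partition 4: pivot=9 at index 3 -> [-2, -1, 5, 9, 24, 27]


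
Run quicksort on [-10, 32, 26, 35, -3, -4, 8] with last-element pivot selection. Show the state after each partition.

Partition 1: pivot=8 at index 3 -> [-10, -3, -4, 8, 32, 26, 35]
Partition 2: pivot=-4 at index 1 -> [-10, -4, -3, 8, 32, 26, 35]
Partition 3: pivot=35 at index 6 -> [-10, -4, -3, 8, 32, 26, 35]
Partition 4: pivot=26 at index 4 -> [-10, -4, -3, 8, 26, 32, 35]


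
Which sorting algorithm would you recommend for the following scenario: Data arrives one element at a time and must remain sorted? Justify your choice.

Best choice: Insertion sort
Reason: Insertion sort naturally handles online/streaming input by inserting each new element into sorted position


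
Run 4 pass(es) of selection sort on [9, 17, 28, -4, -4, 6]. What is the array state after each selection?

Pass 1: Select minimum -4 at index 3, swap -> [-4, 17, 28, 9, -4, 6]
Pass 2: Select minimum -4 at index 4, swap -> [-4, -4, 28, 9, 17, 6]
Pass 3: Select minimum 6 at index 5, swap -> [-4, -4, 6, 9, 17, 28]
Pass 4: Select minimum 9 at index 3, swap -> [-4, -4, 6, 9, 17, 28]


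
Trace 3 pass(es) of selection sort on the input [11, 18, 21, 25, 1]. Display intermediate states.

Pass 1: Select minimum 1 at index 4, swap -> [1, 18, 21, 25, 11]
Pass 2: Select minimum 11 at index 4, swap -> [1, 11, 21, 25, 18]
Pass 3: Select minimum 18 at index 4, swap -> [1, 11, 18, 25, 21]


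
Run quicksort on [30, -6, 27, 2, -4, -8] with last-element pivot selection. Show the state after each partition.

Partition 1: pivot=-8 at index 0 -> [-8, -6, 27, 2, -4, 30]
Partition 2: pivot=30 at index 5 -> [-8, -6, 27, 2, -4, 30]
Partition 3: pivot=-4 at index 2 -> [-8, -6, -4, 2, 27, 30]
Partition 4: pivot=27 at index 4 -> [-8, -6, -4, 2, 27, 30]


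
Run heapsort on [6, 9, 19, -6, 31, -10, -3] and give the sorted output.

Build heap: [31, 9, 19, -6, 6, -10, -3]
Extract 31: [19, 9, -3, -6, 6, -10, 31]
Extract 19: [9, 6, -3, -6, -10, 19, 31]
Extract 9: [6, -6, -3, -10, 9, 19, 31]
Extract 6: [-3, -6, -10, 6, 9, 19, 31]
Extract -3: [-6, -10, -3, 6, 9, 19, 31]
Extract -6: [-10, -6, -3, 6, 9, 19, 31]


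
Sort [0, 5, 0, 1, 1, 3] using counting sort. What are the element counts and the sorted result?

Count array: [2, 2, 0, 1, 0, 1]
(count[i] = number of elements equal to i)
Cumulative count: [2, 4, 4, 5, 5, 6]
Sorted: [0, 0, 1, 1, 3, 5]


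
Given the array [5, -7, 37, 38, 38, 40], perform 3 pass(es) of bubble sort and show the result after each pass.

After pass 1: [-7, 5, 37, 38, 38, 40] (1 swaps)
After pass 2: [-7, 5, 37, 38, 38, 40] (0 swaps)
After pass 3: [-7, 5, 37, 38, 38, 40] (0 swaps)
Total swaps: 1


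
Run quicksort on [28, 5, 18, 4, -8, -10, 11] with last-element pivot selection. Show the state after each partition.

Partition 1: pivot=11 at index 4 -> [5, 4, -8, -10, 11, 28, 18]
Partition 2: pivot=-10 at index 0 -> [-10, 4, -8, 5, 11, 28, 18]
Partition 3: pivot=5 at index 3 -> [-10, 4, -8, 5, 11, 28, 18]
Partition 4: pivot=-8 at index 1 -> [-10, -8, 4, 5, 11, 28, 18]
Partition 5: pivot=18 at index 5 -> [-10, -8, 4, 5, 11, 18, 28]


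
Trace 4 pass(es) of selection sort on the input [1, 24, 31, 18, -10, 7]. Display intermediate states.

Pass 1: Select minimum -10 at index 4, swap -> [-10, 24, 31, 18, 1, 7]
Pass 2: Select minimum 1 at index 4, swap -> [-10, 1, 31, 18, 24, 7]
Pass 3: Select minimum 7 at index 5, swap -> [-10, 1, 7, 18, 24, 31]
Pass 4: Select minimum 18 at index 3, swap -> [-10, 1, 7, 18, 24, 31]


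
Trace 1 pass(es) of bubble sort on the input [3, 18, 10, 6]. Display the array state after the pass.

After pass 1: [3, 10, 6, 18] (2 swaps)
Total swaps: 2


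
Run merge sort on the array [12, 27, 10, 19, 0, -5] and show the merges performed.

Divide and conquer:
  Merge [27] + [10] -> [10, 27]
  Merge [12] + [10, 27] -> [10, 12, 27]
  Merge [0] + [-5] -> [-5, 0]
  Merge [19] + [-5, 0] -> [-5, 0, 19]
  Merge [10, 12, 27] + [-5, 0, 19] -> [-5, 0, 10, 12, 19, 27]


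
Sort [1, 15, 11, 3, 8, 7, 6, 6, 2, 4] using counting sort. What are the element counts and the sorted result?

Count array: [0, 1, 1, 1, 1, 0, 2, 1, 1, 0, 0, 1, 0, 0, 0, 1]
(count[i] = number of elements equal to i)
Cumulative count: [0, 1, 2, 3, 4, 4, 6, 7, 8, 8, 8, 9, 9, 9, 9, 10]
Sorted: [1, 2, 3, 4, 6, 6, 7, 8, 11, 15]


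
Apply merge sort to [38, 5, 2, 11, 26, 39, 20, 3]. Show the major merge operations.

Divide and conquer:
  Merge [38] + [5] -> [5, 38]
  Merge [2] + [11] -> [2, 11]
  Merge [5, 38] + [2, 11] -> [2, 5, 11, 38]
  Merge [26] + [39] -> [26, 39]
  Merge [20] + [3] -> [3, 20]
  Merge [26, 39] + [3, 20] -> [3, 20, 26, 39]
  Merge [2, 5, 11, 38] + [3, 20, 26, 39] -> [2, 3, 5, 11, 20, 26, 38, 39]


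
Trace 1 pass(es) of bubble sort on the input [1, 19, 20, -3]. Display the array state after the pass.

After pass 1: [1, 19, -3, 20] (1 swaps)
Total swaps: 1


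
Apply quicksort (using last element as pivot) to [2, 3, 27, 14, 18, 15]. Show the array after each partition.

Partition 1: pivot=15 at index 3 -> [2, 3, 14, 15, 18, 27]
Partition 2: pivot=14 at index 2 -> [2, 3, 14, 15, 18, 27]
Partition 3: pivot=3 at index 1 -> [2, 3, 14, 15, 18, 27]
Partition 4: pivot=27 at index 5 -> [2, 3, 14, 15, 18, 27]


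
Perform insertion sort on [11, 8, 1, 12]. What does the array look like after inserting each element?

First element 11 is already 'sorted'
Insert 8: shifted 1 elements -> [8, 11, 1, 12]
Insert 1: shifted 2 elements -> [1, 8, 11, 12]
Insert 12: shifted 0 elements -> [1, 8, 11, 12]


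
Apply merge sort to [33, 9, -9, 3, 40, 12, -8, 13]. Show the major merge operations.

Divide and conquer:
  Merge [33] + [9] -> [9, 33]
  Merge [-9] + [3] -> [-9, 3]
  Merge [9, 33] + [-9, 3] -> [-9, 3, 9, 33]
  Merge [40] + [12] -> [12, 40]
  Merge [-8] + [13] -> [-8, 13]
  Merge [12, 40] + [-8, 13] -> [-8, 12, 13, 40]
  Merge [-9, 3, 9, 33] + [-8, 12, 13, 40] -> [-9, -8, 3, 9, 12, 13, 33, 40]


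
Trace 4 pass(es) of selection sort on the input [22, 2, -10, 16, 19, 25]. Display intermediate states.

Pass 1: Select minimum -10 at index 2, swap -> [-10, 2, 22, 16, 19, 25]
Pass 2: Select minimum 2 at index 1, swap -> [-10, 2, 22, 16, 19, 25]
Pass 3: Select minimum 16 at index 3, swap -> [-10, 2, 16, 22, 19, 25]
Pass 4: Select minimum 19 at index 4, swap -> [-10, 2, 16, 19, 22, 25]


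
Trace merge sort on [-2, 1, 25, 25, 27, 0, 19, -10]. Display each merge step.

Divide and conquer:
  Merge [-2] + [1] -> [-2, 1]
  Merge [25] + [25] -> [25, 25]
  Merge [-2, 1] + [25, 25] -> [-2, 1, 25, 25]
  Merge [27] + [0] -> [0, 27]
  Merge [19] + [-10] -> [-10, 19]
  Merge [0, 27] + [-10, 19] -> [-10, 0, 19, 27]
  Merge [-2, 1, 25, 25] + [-10, 0, 19, 27] -> [-10, -2, 0, 1, 19, 25, 25, 27]


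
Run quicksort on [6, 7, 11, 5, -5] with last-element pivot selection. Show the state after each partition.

Partition 1: pivot=-5 at index 0 -> [-5, 7, 11, 5, 6]
Partition 2: pivot=6 at index 2 -> [-5, 5, 6, 7, 11]
Partition 3: pivot=11 at index 4 -> [-5, 5, 6, 7, 11]


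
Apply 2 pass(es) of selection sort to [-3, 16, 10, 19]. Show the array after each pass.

Pass 1: Select minimum -3 at index 0, swap -> [-3, 16, 10, 19]
Pass 2: Select minimum 10 at index 2, swap -> [-3, 10, 16, 19]


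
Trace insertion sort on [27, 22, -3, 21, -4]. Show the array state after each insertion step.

First element 27 is already 'sorted'
Insert 22: shifted 1 elements -> [22, 27, -3, 21, -4]
Insert -3: shifted 2 elements -> [-3, 22, 27, 21, -4]
Insert 21: shifted 2 elements -> [-3, 21, 22, 27, -4]
Insert -4: shifted 4 elements -> [-4, -3, 21, 22, 27]


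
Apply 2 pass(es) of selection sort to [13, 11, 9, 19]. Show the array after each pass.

Pass 1: Select minimum 9 at index 2, swap -> [9, 11, 13, 19]
Pass 2: Select minimum 11 at index 1, swap -> [9, 11, 13, 19]


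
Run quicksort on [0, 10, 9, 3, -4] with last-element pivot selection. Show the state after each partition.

Partition 1: pivot=-4 at index 0 -> [-4, 10, 9, 3, 0]
Partition 2: pivot=0 at index 1 -> [-4, 0, 9, 3, 10]
Partition 3: pivot=10 at index 4 -> [-4, 0, 9, 3, 10]
Partition 4: pivot=3 at index 2 -> [-4, 0, 3, 9, 10]


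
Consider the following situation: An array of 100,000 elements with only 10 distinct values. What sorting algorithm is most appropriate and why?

Best choice: 3-way quicksort or Counting sort
Reason: 3-way (Dutch national flag) partitioning groups every copy of the pivot together, so with only d=10 distinct keys quicksort finishes in O(n log d) expected time, which is effectively linear; counting sort runs in O(n + k) where k is the size of the key range (not the number of distinct values), so it is linear when the 10 values are integers drawn from a small known range


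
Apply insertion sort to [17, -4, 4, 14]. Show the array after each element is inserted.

First element 17 is already 'sorted'
Insert -4: shifted 1 elements -> [-4, 17, 4, 14]
Insert 4: shifted 1 elements -> [-4, 4, 17, 14]
Insert 14: shifted 1 elements -> [-4, 4, 14, 17]


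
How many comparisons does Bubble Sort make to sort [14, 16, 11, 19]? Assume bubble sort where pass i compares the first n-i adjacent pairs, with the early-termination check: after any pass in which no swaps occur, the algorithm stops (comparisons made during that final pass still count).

Pass 1: compare adjacent pairs (0,1)..(2,3) = 3 comparison(s), 1 swap(s) -> [14, 11, 16, 19]
Pass 2: compare adjacent pairs (0,1)..(1,2) = 2 comparison(s), 1 swap(s) -> [11, 14, 16, 19]
Pass 3: compare adjacent pairs (0,1)..(0,1) = 1 comparison(s), 0 swap(s) -> [11, 14, 16, 19]
No swaps in this pass, so bubble sort stops here.
Total comparisons: 3 + 2 + 1 = 6


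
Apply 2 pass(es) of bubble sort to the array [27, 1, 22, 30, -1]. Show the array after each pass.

After pass 1: [1, 22, 27, -1, 30] (3 swaps)
After pass 2: [1, 22, -1, 27, 30] (1 swaps)
Total swaps: 4


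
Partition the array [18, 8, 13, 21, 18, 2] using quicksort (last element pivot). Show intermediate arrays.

Partition 1: pivot=2 at index 0 -> [2, 8, 13, 21, 18, 18]
Partition 2: pivot=18 at index 4 -> [2, 8, 13, 18, 18, 21]
Partition 3: pivot=18 at index 3 -> [2, 8, 13, 18, 18, 21]
Partition 4: pivot=13 at index 2 -> [2, 8, 13, 18, 18, 21]


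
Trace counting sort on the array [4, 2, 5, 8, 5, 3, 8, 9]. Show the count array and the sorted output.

Count array: [0, 0, 1, 1, 1, 2, 0, 0, 2, 1]
(count[i] = number of elements equal to i)
Cumulative count: [0, 0, 1, 2, 3, 5, 5, 5, 7, 8]
Sorted: [2, 3, 4, 5, 5, 8, 8, 9]


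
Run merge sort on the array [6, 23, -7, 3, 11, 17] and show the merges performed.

Divide and conquer:
  Merge [23] + [-7] -> [-7, 23]
  Merge [6] + [-7, 23] -> [-7, 6, 23]
  Merge [11] + [17] -> [11, 17]
  Merge [3] + [11, 17] -> [3, 11, 17]
  Merge [-7, 6, 23] + [3, 11, 17] -> [-7, 3, 6, 11, 17, 23]


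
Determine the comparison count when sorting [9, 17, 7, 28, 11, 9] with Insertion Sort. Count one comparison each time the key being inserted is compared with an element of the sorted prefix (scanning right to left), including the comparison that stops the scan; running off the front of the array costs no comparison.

Insert 17: 9 <= 17 (stop) = 1 comparison(s) -> [9, 17, 7, 28, 11, 9]
Insert 7: 17 > 7 (shift), 9 > 7 (shift), reached front = 2 comparison(s) -> [7, 9, 17, 28, 11, 9]
Insert 28: 17 <= 28 (stop) = 1 comparison(s) -> [7, 9, 17, 28, 11, 9]
Insert 11: 28 > 11 (shift), 17 > 11 (shift), 9 <= 11 (stop) = 3 comparison(s) -> [7, 9, 11, 17, 28, 9]
Insert 9: 28 > 9 (shift), 17 > 9 (shift), 11 > 9 (shift), 9 <= 9 (stop) = 4 comparison(s) -> [7, 9, 9, 11, 17, 28]
Total comparisons: 1 + 2 + 1 + 3 + 4 = 11


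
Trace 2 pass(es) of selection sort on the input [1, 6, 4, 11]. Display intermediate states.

Pass 1: Select minimum 1 at index 0, swap -> [1, 6, 4, 11]
Pass 2: Select minimum 4 at index 2, swap -> [1, 4, 6, 11]


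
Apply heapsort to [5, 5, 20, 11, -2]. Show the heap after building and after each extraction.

Build heap: [20, 11, 5, 5, -2]
Extract 20: [11, 5, 5, -2, 20]
Extract 11: [5, -2, 5, 11, 20]
Extract 5: [5, -2, 5, 11, 20]
Extract 5: [-2, 5, 5, 11, 20]


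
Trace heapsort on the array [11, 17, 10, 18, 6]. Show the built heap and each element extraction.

Build heap: [18, 17, 10, 11, 6]
Extract 18: [17, 11, 10, 6, 18]
Extract 17: [11, 6, 10, 17, 18]
Extract 11: [10, 6, 11, 17, 18]
Extract 10: [6, 10, 11, 17, 18]


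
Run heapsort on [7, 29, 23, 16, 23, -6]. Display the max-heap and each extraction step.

Build heap: [29, 23, 23, 16, 7, -6]
Extract 29: [23, 16, 23, -6, 7, 29]
Extract 23: [23, 16, 7, -6, 23, 29]
Extract 23: [16, -6, 7, 23, 23, 29]
Extract 16: [7, -6, 16, 23, 23, 29]
Extract 7: [-6, 7, 16, 23, 23, 29]


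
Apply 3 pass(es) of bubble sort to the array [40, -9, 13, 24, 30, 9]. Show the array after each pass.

After pass 1: [-9, 13, 24, 30, 9, 40] (5 swaps)
After pass 2: [-9, 13, 24, 9, 30, 40] (1 swaps)
After pass 3: [-9, 13, 9, 24, 30, 40] (1 swaps)
Total swaps: 7


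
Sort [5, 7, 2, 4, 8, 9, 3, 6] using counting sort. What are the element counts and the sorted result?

Count array: [0, 0, 1, 1, 1, 1, 1, 1, 1, 1]
(count[i] = number of elements equal to i)
Cumulative count: [0, 0, 1, 2, 3, 4, 5, 6, 7, 8]
Sorted: [2, 3, 4, 5, 6, 7, 8, 9]


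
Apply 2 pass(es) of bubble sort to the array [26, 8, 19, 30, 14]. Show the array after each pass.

After pass 1: [8, 19, 26, 14, 30] (3 swaps)
After pass 2: [8, 19, 14, 26, 30] (1 swaps)
Total swaps: 4
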